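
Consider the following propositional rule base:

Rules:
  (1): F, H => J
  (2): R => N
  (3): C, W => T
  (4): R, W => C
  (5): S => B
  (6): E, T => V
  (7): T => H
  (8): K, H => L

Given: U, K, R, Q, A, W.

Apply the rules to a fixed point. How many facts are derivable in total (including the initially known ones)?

Round 1 — (2), (4), derive N, C.
Round 2 — (3), derive T.
Round 3 — (7), derive H.
Round 4 — (8), derive L.
Closure: {A, C, H, K, L, N, Q, R, T, U, W} — 11 facts.

11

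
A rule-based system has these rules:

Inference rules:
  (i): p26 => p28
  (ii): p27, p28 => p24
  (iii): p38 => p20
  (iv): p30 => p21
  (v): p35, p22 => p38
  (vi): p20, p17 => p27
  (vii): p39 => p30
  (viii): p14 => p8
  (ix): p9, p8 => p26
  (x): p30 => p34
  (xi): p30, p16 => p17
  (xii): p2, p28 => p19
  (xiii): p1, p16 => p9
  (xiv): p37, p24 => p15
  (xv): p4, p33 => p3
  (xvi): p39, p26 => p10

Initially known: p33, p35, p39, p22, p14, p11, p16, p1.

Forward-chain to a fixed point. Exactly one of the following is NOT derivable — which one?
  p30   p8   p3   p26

Round 1: (v) [p35, p22 => p38]; (vii) [p39 => p30]; (viii) [p14 => p8]; (xiii) [p1, p16 => p9]. Adds p38, p30, p8, p9.
Round 2: (iii) [p38 => p20]; (iv) [p30 => p21]; (ix) [p9, p8 => p26]; (x) [p30 => p34]; (xi) [p30, p16 => p17]. Adds p20, p21, p26, p34, p17.
Round 3: (i) [p26 => p28]; (vi) [p20, p17 => p27]; (xvi) [p39, p26 => p10]. Adds p28, p27, p10.
Round 4: (ii) [p27, p28 => p24]. Adds p24.
Derived: p26 (round 2), p30 (round 1), p8 (round 1). p3 never appears in any round.

p3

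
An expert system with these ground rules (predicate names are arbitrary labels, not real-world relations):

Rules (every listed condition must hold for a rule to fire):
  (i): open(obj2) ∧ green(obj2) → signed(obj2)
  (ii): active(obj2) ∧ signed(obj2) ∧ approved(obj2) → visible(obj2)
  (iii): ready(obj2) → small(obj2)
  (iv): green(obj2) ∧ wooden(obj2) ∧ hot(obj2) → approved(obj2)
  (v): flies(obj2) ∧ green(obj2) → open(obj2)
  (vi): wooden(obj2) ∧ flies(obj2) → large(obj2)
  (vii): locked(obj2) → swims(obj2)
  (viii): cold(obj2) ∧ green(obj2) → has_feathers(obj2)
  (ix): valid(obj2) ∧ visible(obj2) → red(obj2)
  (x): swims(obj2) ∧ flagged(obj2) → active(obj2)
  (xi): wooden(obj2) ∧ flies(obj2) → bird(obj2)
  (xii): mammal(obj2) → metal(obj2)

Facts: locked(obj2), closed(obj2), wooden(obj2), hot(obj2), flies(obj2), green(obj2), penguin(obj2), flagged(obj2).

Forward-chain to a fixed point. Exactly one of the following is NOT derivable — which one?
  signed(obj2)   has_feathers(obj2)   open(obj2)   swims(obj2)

has_feathers(obj2)

[1] (iv) [green(obj2) ∧ wooden(obj2) ∧ hot(obj2) → approved(obj2)]; (v) [flies(obj2) ∧ green(obj2) → open(obj2)]; (vi) [wooden(obj2) ∧ flies(obj2) → large(obj2)]; (vii) [locked(obj2) → swims(obj2)]; (xi) [wooden(obj2) ∧ flies(obj2) → bird(obj2)]. ⇒ new: approved(obj2), open(obj2), large(obj2), swims(obj2), bird(obj2).
[2] (i) [open(obj2) ∧ green(obj2) → signed(obj2)]; (x) [swims(obj2) ∧ flagged(obj2) → active(obj2)]. ⇒ new: signed(obj2), active(obj2).
[3] (ii) [active(obj2) ∧ signed(obj2) ∧ approved(obj2) → visible(obj2)]. ⇒ new: visible(obj2).
Derived: swims(obj2) (round 1), open(obj2) (round 1), signed(obj2) (round 2). has_feathers(obj2) never appears in any round.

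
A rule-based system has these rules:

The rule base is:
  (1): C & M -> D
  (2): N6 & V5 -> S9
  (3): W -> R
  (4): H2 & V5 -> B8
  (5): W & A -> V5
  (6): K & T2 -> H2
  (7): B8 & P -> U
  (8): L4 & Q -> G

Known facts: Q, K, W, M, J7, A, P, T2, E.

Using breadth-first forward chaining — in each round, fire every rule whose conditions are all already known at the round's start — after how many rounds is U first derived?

3

Round 1: (3) [W -> R]; (5) [W & A -> V5]; (6) [K & T2 -> H2]. Adds R, V5, H2.
Round 2: (4) [H2 & V5 -> B8]. Adds B8.
Round 3: (7) [B8 & P -> U]. Adds U.
U first appears in round 3.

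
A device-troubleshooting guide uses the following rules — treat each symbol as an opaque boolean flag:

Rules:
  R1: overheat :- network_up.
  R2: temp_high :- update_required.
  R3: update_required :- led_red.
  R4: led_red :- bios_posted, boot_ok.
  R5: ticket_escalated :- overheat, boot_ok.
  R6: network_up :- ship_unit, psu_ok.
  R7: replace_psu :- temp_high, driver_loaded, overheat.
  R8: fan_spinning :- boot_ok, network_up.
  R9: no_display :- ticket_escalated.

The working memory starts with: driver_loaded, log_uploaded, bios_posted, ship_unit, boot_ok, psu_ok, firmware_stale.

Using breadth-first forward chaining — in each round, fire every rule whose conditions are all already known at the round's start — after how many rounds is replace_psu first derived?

[1] R4 [led_red :- bios_posted, boot_ok.]; R6 [network_up :- ship_unit, psu_ok.]. ⇒ new: led_red, network_up.
[2] R1 [overheat :- network_up.]; R3 [update_required :- led_red.]; R8 [fan_spinning :- boot_ok, network_up.]. ⇒ new: overheat, update_required, fan_spinning.
[3] R2 [temp_high :- update_required.]; R5 [ticket_escalated :- overheat, boot_ok.]. ⇒ new: temp_high, ticket_escalated.
[4] R7 [replace_psu :- temp_high, driver_loaded, overheat.]; R9 [no_display :- ticket_escalated.]. ⇒ new: replace_psu, no_display.
replace_psu first appears in round 4.

4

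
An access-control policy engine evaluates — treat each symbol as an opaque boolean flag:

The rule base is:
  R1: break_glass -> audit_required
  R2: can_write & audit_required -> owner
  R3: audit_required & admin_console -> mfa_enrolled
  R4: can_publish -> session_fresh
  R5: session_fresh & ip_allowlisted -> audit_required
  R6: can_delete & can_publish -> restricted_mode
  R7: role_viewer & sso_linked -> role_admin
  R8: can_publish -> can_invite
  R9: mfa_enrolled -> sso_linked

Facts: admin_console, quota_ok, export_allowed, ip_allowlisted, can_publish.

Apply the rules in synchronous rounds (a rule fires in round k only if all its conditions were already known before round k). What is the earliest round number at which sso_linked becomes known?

4

Round 1: R4 [can_publish -> session_fresh]; R8 [can_publish -> can_invite]. New: session_fresh, can_invite.
Round 2: R5 [session_fresh & ip_allowlisted -> audit_required]. New: audit_required.
Round 3: R3 [audit_required & admin_console -> mfa_enrolled]. New: mfa_enrolled.
Round 4: R9 [mfa_enrolled -> sso_linked]. New: sso_linked.
sso_linked first appears in round 4.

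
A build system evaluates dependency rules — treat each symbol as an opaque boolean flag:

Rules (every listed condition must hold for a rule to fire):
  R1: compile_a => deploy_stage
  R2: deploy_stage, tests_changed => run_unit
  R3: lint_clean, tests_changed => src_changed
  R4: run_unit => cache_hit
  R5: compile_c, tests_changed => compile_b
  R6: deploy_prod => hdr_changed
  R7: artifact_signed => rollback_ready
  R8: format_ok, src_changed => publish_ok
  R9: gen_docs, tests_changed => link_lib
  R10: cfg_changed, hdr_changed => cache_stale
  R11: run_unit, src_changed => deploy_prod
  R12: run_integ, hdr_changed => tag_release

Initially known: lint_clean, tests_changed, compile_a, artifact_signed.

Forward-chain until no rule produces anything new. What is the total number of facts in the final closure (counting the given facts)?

Round 1 — R1, R3, R7, derive deploy_stage, src_changed, rollback_ready.
Round 2 — R2, derive run_unit.
Round 3 — R4, R11, derive cache_hit, deploy_prod.
Round 4 — R6, derive hdr_changed.
Closure: {artifact_signed, cache_hit, compile_a, deploy_prod, deploy_stage, hdr_changed, lint_clean, rollback_ready, run_unit, src_changed, tests_changed} — 11 facts.

11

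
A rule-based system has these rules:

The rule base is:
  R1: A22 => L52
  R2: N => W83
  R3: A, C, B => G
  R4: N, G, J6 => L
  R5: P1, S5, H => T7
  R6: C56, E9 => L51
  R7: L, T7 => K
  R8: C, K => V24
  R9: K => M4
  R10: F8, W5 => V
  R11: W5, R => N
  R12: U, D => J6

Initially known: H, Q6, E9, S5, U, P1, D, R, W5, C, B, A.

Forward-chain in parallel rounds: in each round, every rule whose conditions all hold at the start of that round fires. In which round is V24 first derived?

Round 1 fires R3, R5, R11, R12, giving G, T7, N, J6.
Round 2 fires R2, R4, giving W83, L.
Round 3 fires R7, giving K.
Round 4 fires R8, R9, giving V24, M4.
V24 first appears in round 4.

4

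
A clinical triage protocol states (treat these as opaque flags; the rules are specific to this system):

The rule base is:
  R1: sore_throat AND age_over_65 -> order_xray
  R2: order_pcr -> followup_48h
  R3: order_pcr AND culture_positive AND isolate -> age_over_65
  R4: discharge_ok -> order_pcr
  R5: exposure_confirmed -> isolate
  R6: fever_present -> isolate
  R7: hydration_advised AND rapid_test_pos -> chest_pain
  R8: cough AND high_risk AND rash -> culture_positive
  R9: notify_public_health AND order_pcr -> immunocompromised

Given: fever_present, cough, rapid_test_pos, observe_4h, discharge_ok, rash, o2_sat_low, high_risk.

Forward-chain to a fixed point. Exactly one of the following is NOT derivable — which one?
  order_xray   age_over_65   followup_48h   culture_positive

order_xray

Round 1 fires R4, R6, R8, giving order_pcr, isolate, culture_positive.
Round 2 fires R2, R3, giving followup_48h, age_over_65.
Derived: age_over_65 (round 2), culture_positive (round 1), followup_48h (round 2). order_xray never appears in any round.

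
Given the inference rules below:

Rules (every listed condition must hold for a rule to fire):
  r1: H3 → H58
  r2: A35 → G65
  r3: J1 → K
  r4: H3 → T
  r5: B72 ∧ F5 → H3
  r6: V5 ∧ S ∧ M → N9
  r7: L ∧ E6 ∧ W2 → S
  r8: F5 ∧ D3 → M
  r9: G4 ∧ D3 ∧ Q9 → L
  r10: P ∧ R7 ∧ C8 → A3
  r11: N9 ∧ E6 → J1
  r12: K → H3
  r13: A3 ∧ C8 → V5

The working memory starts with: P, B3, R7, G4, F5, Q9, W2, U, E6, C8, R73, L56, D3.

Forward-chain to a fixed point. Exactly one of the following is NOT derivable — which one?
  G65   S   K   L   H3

[1] r8 [F5 ∧ D3 → M]; r9 [G4 ∧ D3 ∧ Q9 → L]; r10 [P ∧ R7 ∧ C8 → A3]. ⇒ new: M, L, A3.
[2] r7 [L ∧ E6 ∧ W2 → S]; r13 [A3 ∧ C8 → V5]. ⇒ new: S, V5.
[3] r6 [V5 ∧ S ∧ M → N9]. ⇒ new: N9.
[4] r11 [N9 ∧ E6 → J1]. ⇒ new: J1.
[5] r3 [J1 → K]. ⇒ new: K.
[6] r12 [K → H3]. ⇒ new: H3.
[7] r1 [H3 → H58]; r4 [H3 → T]. ⇒ new: H58, T.
Derived: K (round 5), H3 (round 6), L (round 1), S (round 2). G65 never appears in any round.

G65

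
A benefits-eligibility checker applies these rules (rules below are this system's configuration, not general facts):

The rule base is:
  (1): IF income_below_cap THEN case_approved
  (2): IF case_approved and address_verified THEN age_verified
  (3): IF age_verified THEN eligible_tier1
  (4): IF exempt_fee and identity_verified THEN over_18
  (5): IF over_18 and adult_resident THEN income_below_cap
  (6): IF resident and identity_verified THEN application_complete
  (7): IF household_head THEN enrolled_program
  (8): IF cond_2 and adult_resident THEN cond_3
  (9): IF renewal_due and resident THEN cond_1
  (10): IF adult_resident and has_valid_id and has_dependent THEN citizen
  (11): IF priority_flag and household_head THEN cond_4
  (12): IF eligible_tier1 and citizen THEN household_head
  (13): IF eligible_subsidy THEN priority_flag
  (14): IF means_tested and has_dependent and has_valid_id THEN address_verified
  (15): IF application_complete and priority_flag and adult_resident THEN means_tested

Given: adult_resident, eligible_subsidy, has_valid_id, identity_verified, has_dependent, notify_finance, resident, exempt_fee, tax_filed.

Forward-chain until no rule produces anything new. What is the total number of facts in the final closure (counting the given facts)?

22

Round 1 — (4), (6), (10), (13), derive over_18, application_complete, citizen, priority_flag.
Round 2 — (5), (15), derive income_below_cap, means_tested.
Round 3 — (1), (14), derive case_approved, address_verified.
Round 4 — (2), derive age_verified.
Round 5 — (3), derive eligible_tier1.
Round 6 — (12), derive household_head.
Round 7 — (7), (11), derive enrolled_program, cond_4.
Closure: {address_verified, adult_resident, age_verified, application_complete, case_approved, citizen, cond_4, eligible_subsidy, eligible_tier1, enrolled_program, exempt_fee, has_dependent, has_valid_id, household_head, identity_verified, income_below_cap, means_tested, notify_finance, over_18, priority_flag, resident, tax_filed} — 22 facts.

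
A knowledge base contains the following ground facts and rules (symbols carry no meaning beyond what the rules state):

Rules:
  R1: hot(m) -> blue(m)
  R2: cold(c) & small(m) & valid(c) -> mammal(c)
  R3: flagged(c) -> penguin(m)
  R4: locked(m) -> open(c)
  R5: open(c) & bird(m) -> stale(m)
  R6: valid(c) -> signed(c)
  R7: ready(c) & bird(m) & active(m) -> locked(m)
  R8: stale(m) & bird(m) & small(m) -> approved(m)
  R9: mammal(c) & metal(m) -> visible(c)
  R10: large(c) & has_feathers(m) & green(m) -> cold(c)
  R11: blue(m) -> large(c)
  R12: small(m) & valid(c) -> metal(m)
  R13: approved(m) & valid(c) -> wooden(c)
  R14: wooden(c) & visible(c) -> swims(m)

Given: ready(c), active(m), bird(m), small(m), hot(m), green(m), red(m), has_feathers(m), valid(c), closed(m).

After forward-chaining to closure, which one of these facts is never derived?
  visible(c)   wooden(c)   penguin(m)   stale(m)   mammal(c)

Round 1: R1 [hot(m) -> blue(m)]; R6 [valid(c) -> signed(c)]; R7 [ready(c) & bird(m) & active(m) -> locked(m)]; R12 [small(m) & valid(c) -> metal(m)]. Adds blue(m), signed(c), locked(m), metal(m).
Round 2: R4 [locked(m) -> open(c)]; R11 [blue(m) -> large(c)]. Adds open(c), large(c).
Round 3: R5 [open(c) & bird(m) -> stale(m)]; R10 [large(c) & has_feathers(m) & green(m) -> cold(c)]. Adds stale(m), cold(c).
Round 4: R2 [cold(c) & small(m) & valid(c) -> mammal(c)]; R8 [stale(m) & bird(m) & small(m) -> approved(m)]. Adds mammal(c), approved(m).
Round 5: R9 [mammal(c) & metal(m) -> visible(c)]; R13 [approved(m) & valid(c) -> wooden(c)]. Adds visible(c), wooden(c).
Round 6: R14 [wooden(c) & visible(c) -> swims(m)]. Adds swims(m).
Derived: stale(m) (round 3), mammal(c) (round 4), wooden(c) (round 5), visible(c) (round 5). penguin(m) never appears in any round.

penguin(m)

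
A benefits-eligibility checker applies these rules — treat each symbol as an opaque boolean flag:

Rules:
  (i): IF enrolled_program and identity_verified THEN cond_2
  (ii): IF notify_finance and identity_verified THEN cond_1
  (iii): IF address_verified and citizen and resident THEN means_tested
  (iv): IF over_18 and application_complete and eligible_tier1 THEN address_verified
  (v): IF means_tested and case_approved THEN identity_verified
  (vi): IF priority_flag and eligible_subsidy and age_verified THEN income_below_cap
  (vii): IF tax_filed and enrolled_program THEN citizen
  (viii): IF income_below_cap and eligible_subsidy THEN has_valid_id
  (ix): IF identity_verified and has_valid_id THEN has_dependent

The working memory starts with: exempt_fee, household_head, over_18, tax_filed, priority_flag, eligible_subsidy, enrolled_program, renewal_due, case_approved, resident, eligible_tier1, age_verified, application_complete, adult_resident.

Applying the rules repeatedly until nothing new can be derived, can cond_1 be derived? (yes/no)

no

Round 1: (iv) [IF over_18 and application_complete and eligible_tier1 THEN address_verified]; (vi) [IF priority_flag and eligible_subsidy and age_verified THEN income_below_cap]; (vii) [IF tax_filed and enrolled_program THEN citizen]. New: address_verified, income_below_cap, citizen.
Round 2: (iii) [IF address_verified and citizen and resident THEN means_tested]; (viii) [IF income_below_cap and eligible_subsidy THEN has_valid_id]. New: means_tested, has_valid_id.
Round 3: (v) [IF means_tested and case_approved THEN identity_verified]. New: identity_verified.
Round 4: (i) [IF enrolled_program and identity_verified THEN cond_2]; (ix) [IF identity_verified and has_valid_id THEN has_dependent]. New: cond_2, has_dependent.
Fixed point reached. cond_1 is concluded only by (ii); (ii) needs notify_finance (never derived).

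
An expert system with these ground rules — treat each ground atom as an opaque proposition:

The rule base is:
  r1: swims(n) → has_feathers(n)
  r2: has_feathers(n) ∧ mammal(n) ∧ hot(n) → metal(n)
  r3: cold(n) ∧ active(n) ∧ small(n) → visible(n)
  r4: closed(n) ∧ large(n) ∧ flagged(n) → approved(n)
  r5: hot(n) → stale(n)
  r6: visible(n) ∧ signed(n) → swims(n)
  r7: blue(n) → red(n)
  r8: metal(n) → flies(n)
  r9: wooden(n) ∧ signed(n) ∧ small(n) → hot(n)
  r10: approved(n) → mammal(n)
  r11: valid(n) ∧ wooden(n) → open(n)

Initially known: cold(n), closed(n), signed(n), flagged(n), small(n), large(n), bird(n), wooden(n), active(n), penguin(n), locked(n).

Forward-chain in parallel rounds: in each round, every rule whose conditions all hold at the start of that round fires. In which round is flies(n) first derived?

Round 1: r3 [cold(n) ∧ active(n) ∧ small(n) → visible(n)]; r4 [closed(n) ∧ large(n) ∧ flagged(n) → approved(n)]; r9 [wooden(n) ∧ signed(n) ∧ small(n) → hot(n)]. New: visible(n), approved(n), hot(n).
Round 2: r5 [hot(n) → stale(n)]; r6 [visible(n) ∧ signed(n) → swims(n)]; r10 [approved(n) → mammal(n)]. New: stale(n), swims(n), mammal(n).
Round 3: r1 [swims(n) → has_feathers(n)]. New: has_feathers(n).
Round 4: r2 [has_feathers(n) ∧ mammal(n) ∧ hot(n) → metal(n)]. New: metal(n).
Round 5: r8 [metal(n) → flies(n)]. New: flies(n).
flies(n) first appears in round 5.

5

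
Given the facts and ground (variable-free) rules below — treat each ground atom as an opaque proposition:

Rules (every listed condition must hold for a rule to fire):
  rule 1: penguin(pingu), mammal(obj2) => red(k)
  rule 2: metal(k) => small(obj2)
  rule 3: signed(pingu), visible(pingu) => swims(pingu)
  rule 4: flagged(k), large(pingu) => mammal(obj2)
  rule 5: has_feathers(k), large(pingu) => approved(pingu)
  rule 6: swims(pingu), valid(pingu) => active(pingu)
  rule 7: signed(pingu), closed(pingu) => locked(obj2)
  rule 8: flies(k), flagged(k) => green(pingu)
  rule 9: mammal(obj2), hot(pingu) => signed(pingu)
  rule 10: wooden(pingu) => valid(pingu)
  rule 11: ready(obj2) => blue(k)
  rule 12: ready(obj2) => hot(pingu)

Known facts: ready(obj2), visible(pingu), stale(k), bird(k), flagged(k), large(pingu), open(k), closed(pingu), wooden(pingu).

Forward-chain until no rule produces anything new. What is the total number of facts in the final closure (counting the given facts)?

17

Round 1: rule 4 [flagged(k), large(pingu) => mammal(obj2)]; rule 10 [wooden(pingu) => valid(pingu)]; rule 11 [ready(obj2) => blue(k)]; rule 12 [ready(obj2) => hot(pingu)]. New: mammal(obj2), valid(pingu), blue(k), hot(pingu).
Round 2: rule 9 [mammal(obj2), hot(pingu) => signed(pingu)]. New: signed(pingu).
Round 3: rule 3 [signed(pingu), visible(pingu) => swims(pingu)]; rule 7 [signed(pingu), closed(pingu) => locked(obj2)]. New: swims(pingu), locked(obj2).
Round 4: rule 6 [swims(pingu), valid(pingu) => active(pingu)]. New: active(pingu).
Closure: {active(pingu), bird(k), blue(k), closed(pingu), flagged(k), hot(pingu), large(pingu), locked(obj2), mammal(obj2), open(k), ready(obj2), signed(pingu), stale(k), swims(pingu), valid(pingu), visible(pingu), wooden(pingu)} — 17 facts.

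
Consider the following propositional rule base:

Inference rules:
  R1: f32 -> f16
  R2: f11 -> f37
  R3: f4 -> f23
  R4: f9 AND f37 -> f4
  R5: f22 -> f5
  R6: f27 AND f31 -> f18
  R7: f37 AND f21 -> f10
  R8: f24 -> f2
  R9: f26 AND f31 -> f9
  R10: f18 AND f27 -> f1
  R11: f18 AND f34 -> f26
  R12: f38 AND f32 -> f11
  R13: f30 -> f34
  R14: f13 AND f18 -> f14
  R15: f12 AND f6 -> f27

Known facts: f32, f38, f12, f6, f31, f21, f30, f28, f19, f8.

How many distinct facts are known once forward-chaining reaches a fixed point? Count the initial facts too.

22

[1] R1 [f32 -> f16]; R12 [f38 AND f32 -> f11]; R13 [f30 -> f34]; R15 [f12 AND f6 -> f27]. ⇒ new: f16, f11, f34, f27.
[2] R2 [f11 -> f37]; R6 [f27 AND f31 -> f18]. ⇒ new: f37, f18.
[3] R7 [f37 AND f21 -> f10]; R10 [f18 AND f27 -> f1]; R11 [f18 AND f34 -> f26]. ⇒ new: f10, f1, f26.
[4] R9 [f26 AND f31 -> f9]. ⇒ new: f9.
[5] R4 [f9 AND f37 -> f4]. ⇒ new: f4.
[6] R3 [f4 -> f23]. ⇒ new: f23.
Closure: {f1, f10, f11, f12, f16, f18, f19, f21, f23, f26, f27, f28, f30, f31, f32, f34, f37, f38, f4, f6, f8, f9} — 22 facts.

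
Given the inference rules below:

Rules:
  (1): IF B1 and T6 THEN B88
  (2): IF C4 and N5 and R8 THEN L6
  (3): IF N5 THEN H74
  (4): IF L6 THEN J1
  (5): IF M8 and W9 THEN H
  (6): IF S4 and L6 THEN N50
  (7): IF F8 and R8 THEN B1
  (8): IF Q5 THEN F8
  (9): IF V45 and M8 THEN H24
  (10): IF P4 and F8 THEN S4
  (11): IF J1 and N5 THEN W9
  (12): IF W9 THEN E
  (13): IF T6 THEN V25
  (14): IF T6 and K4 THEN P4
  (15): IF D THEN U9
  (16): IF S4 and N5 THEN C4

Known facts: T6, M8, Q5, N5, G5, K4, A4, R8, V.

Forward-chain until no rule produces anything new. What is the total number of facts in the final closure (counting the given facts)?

Round 1 — (3), (8), (13), (14), derive H74, F8, V25, P4.
Round 2 — (7), (10), derive B1, S4.
Round 3 — (1), (16), derive B88, C4.
Round 4 — (2), derive L6.
Round 5 — (4), (6), derive J1, N50.
Round 6 — (11), derive W9.
Round 7 — (5), (12), derive H, E.
Closure: {A4, B1, B88, C4, E, F8, G5, H, H74, J1, K4, L6, M8, N5, N50, P4, Q5, R8, S4, T6, V, V25, W9} — 23 facts.

23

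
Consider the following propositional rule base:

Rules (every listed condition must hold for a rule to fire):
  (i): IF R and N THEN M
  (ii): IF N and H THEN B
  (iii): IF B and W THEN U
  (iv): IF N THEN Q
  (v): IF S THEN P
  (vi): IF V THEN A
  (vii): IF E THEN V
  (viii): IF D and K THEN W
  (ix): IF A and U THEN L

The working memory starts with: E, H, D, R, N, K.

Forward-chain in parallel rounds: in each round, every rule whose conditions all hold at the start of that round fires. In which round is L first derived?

Round 1 — (i), (ii), (iv), (vii), (viii), derive M, B, Q, V, W.
Round 2 — (iii), (vi), derive U, A.
Round 3 — (ix), derive L.
L first appears in round 3.

3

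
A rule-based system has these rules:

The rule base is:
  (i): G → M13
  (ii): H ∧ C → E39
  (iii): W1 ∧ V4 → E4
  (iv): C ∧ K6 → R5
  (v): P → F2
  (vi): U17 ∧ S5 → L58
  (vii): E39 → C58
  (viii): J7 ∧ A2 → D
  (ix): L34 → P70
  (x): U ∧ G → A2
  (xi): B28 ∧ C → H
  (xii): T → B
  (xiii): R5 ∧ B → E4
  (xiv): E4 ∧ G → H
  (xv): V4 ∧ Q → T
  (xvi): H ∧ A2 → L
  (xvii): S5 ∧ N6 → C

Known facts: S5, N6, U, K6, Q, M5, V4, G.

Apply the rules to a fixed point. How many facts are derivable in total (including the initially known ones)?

19

Round 1 — (i), (x), (xv), (xvii), derive M13, A2, T, C.
Round 2 — (iv), (xii), derive R5, B.
Round 3 — (xiii), derive E4.
Round 4 — (xiv), derive H.
Round 5 — (ii), (xvi), derive E39, L.
Round 6 — (vii), derive C58.
Closure: {A2, B, C, C58, E39, E4, G, H, K6, L, M13, M5, N6, Q, R5, S5, T, U, V4} — 19 facts.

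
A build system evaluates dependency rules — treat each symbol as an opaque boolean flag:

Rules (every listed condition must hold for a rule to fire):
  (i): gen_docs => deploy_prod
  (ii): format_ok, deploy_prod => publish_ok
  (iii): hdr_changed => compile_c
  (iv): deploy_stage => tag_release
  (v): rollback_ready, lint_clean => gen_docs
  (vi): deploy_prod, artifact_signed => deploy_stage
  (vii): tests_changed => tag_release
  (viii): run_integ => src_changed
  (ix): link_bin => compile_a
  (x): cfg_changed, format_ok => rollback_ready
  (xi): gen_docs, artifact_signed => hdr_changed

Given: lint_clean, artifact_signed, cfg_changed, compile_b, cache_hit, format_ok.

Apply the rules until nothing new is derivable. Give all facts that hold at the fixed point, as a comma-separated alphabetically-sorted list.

Round 1 — (x), derive rollback_ready.
Round 2 — (v), derive gen_docs.
Round 3 — (i), (xi), derive deploy_prod, hdr_changed.
Round 4 — (ii), (iii), (vi), derive publish_ok, compile_c, deploy_stage.
Round 5 — (iv), derive tag_release.

artifact_signed, cache_hit, cfg_changed, compile_b, compile_c, deploy_prod, deploy_stage, format_ok, gen_docs, hdr_changed, lint_clean, publish_ok, rollback_ready, tag_release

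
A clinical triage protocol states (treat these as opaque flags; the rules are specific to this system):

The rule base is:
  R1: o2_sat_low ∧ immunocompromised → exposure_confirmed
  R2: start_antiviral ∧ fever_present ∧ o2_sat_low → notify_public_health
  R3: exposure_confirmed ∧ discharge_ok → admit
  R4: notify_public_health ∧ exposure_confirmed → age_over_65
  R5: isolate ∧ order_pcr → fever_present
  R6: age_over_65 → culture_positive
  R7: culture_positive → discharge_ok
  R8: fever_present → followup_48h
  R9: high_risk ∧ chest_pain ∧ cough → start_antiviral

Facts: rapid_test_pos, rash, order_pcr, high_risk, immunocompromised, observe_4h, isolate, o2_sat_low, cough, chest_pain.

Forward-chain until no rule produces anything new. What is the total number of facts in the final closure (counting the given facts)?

19

Round 1 fires R1, R5, R9, giving exposure_confirmed, fever_present, start_antiviral.
Round 2 fires R2, R8, giving notify_public_health, followup_48h.
Round 3 fires R4, giving age_over_65.
Round 4 fires R6, giving culture_positive.
Round 5 fires R7, giving discharge_ok.
Round 6 fires R3, giving admit.
Closure: {admit, age_over_65, chest_pain, cough, culture_positive, discharge_ok, exposure_confirmed, fever_present, followup_48h, high_risk, immunocompromised, isolate, notify_public_health, o2_sat_low, observe_4h, order_pcr, rapid_test_pos, rash, start_antiviral} — 19 facts.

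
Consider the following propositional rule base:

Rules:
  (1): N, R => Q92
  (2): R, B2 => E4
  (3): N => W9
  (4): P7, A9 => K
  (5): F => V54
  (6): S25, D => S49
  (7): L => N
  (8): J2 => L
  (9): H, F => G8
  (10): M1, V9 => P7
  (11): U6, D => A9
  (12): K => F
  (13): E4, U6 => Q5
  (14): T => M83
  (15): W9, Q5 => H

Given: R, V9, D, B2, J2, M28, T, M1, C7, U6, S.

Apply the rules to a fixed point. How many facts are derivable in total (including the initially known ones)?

Round 1: (2) [R, B2 => E4]; (8) [J2 => L]; (10) [M1, V9 => P7]; (11) [U6, D => A9]; (14) [T => M83]. Adds E4, L, P7, A9, M83.
Round 2: (4) [P7, A9 => K]; (7) [L => N]; (13) [E4, U6 => Q5]. Adds K, N, Q5.
Round 3: (1) [N, R => Q92]; (3) [N => W9]; (12) [K => F]. Adds Q92, W9, F.
Round 4: (5) [F => V54]; (15) [W9, Q5 => H]. Adds V54, H.
Round 5: (9) [H, F => G8]. Adds G8.
Closure: {A9, B2, C7, D, E4, F, G8, H, J2, K, L, M1, M28, M83, N, P7, Q5, Q92, R, S, T, U6, V54, V9, W9} — 25 facts.

25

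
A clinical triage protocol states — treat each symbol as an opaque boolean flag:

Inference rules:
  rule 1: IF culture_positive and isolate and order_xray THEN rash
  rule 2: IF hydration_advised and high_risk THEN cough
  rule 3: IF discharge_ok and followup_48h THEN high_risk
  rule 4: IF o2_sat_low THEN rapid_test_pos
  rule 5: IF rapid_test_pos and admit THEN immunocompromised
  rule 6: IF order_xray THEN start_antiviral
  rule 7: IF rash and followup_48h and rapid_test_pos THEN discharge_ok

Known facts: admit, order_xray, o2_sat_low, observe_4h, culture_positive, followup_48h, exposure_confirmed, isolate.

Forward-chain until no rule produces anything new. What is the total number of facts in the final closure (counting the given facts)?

Round 1: rule 1 [IF culture_positive and isolate and order_xray THEN rash]; rule 4 [IF o2_sat_low THEN rapid_test_pos]; rule 6 [IF order_xray THEN start_antiviral]. Adds rash, rapid_test_pos, start_antiviral.
Round 2: rule 5 [IF rapid_test_pos and admit THEN immunocompromised]; rule 7 [IF rash and followup_48h and rapid_test_pos THEN discharge_ok]. Adds immunocompromised, discharge_ok.
Round 3: rule 3 [IF discharge_ok and followup_48h THEN high_risk]. Adds high_risk.
Closure: {admit, culture_positive, discharge_ok, exposure_confirmed, followup_48h, high_risk, immunocompromised, isolate, o2_sat_low, observe_4h, order_xray, rapid_test_pos, rash, start_antiviral} — 14 facts.

14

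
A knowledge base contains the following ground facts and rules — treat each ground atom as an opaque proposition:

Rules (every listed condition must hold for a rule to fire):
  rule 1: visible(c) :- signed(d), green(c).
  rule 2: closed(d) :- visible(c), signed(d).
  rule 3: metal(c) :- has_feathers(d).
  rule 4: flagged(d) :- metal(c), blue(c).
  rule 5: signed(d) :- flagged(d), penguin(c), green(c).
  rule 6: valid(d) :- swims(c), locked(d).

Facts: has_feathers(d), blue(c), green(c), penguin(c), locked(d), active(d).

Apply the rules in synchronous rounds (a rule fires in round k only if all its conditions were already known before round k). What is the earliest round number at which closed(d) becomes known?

5

[1] rule 3 [metal(c) :- has_feathers(d).]. ⇒ new: metal(c).
[2] rule 4 [flagged(d) :- metal(c), blue(c).]. ⇒ new: flagged(d).
[3] rule 5 [signed(d) :- flagged(d), penguin(c), green(c).]. ⇒ new: signed(d).
[4] rule 1 [visible(c) :- signed(d), green(c).]. ⇒ new: visible(c).
[5] rule 2 [closed(d) :- visible(c), signed(d).]. ⇒ new: closed(d).
closed(d) first appears in round 5.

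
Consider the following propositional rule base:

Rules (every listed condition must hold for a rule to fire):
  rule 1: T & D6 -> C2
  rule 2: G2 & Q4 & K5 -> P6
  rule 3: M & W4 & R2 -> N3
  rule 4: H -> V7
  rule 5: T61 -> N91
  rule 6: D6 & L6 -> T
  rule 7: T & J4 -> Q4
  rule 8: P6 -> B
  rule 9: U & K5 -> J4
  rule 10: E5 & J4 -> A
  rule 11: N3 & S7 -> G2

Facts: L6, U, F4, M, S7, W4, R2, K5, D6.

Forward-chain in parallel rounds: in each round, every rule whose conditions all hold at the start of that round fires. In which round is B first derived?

Round 1: rule 3 [M & W4 & R2 -> N3]; rule 6 [D6 & L6 -> T]; rule 9 [U & K5 -> J4]. Adds N3, T, J4.
Round 2: rule 1 [T & D6 -> C2]; rule 7 [T & J4 -> Q4]; rule 11 [N3 & S7 -> G2]. Adds C2, Q4, G2.
Round 3: rule 2 [G2 & Q4 & K5 -> P6]. Adds P6.
Round 4: rule 8 [P6 -> B]. Adds B.
B first appears in round 4.

4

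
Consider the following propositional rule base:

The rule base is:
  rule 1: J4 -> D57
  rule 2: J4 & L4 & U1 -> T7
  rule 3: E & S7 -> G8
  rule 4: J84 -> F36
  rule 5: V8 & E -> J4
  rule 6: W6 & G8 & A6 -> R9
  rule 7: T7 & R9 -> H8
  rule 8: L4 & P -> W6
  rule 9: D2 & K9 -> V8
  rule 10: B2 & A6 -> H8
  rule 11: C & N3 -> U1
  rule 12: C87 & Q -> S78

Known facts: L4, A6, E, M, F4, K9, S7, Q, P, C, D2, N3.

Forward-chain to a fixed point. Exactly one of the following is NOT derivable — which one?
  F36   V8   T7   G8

F36

[1] rule 3 [E & S7 -> G8]; rule 8 [L4 & P -> W6]; rule 9 [D2 & K9 -> V8]; rule 11 [C & N3 -> U1]. ⇒ new: G8, W6, V8, U1.
[2] rule 5 [V8 & E -> J4]; rule 6 [W6 & G8 & A6 -> R9]. ⇒ new: J4, R9.
[3] rule 1 [J4 -> D57]; rule 2 [J4 & L4 & U1 -> T7]. ⇒ new: D57, T7.
[4] rule 7 [T7 & R9 -> H8]. ⇒ new: H8.
Derived: V8 (round 1), G8 (round 1), T7 (round 3). F36 never appears in any round.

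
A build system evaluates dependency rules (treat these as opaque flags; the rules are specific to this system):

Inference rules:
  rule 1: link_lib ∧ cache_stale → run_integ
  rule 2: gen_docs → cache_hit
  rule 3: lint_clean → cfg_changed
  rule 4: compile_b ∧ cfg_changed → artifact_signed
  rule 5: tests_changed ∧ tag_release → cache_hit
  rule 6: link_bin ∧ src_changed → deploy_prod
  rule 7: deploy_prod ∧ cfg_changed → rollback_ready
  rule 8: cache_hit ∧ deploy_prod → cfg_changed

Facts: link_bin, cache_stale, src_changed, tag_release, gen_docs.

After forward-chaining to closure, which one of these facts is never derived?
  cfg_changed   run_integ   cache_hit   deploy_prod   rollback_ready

run_integ

Round 1 fires rule 2, rule 6, giving cache_hit, deploy_prod.
Round 2 fires rule 8, giving cfg_changed.
Round 3 fires rule 7, giving rollback_ready.
Derived: deploy_prod (round 1), rollback_ready (round 3), cache_hit (round 1), cfg_changed (round 2). run_integ never appears in any round.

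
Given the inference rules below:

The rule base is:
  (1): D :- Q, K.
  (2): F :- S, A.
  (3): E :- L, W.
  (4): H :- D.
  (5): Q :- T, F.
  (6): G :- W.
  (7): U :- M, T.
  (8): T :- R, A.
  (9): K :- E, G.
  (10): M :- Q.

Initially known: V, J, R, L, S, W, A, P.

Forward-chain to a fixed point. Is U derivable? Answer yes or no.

Round 1: (2) [F :- S, A.]; (3) [E :- L, W.]; (6) [G :- W.]; (8) [T :- R, A.]. New: F, E, G, T.
Round 2: (5) [Q :- T, F.]; (9) [K :- E, G.]. New: Q, K.
Round 3: (1) [D :- Q, K.]; (10) [M :- Q.]. New: D, M.
Round 4: (4) [H :- D.]; (7) [U :- M, T.]. New: H, U.
U appears in round 4, so it is derivable.

yes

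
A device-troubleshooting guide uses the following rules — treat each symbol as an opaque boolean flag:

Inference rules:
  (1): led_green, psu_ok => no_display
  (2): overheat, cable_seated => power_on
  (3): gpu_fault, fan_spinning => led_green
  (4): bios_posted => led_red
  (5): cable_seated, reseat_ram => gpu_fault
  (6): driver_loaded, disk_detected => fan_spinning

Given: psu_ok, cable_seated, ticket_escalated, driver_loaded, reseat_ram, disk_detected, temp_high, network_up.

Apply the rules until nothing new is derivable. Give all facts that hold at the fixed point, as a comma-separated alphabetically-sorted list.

[1] (5) [cable_seated, reseat_ram => gpu_fault]; (6) [driver_loaded, disk_detected => fan_spinning]. ⇒ new: gpu_fault, fan_spinning.
[2] (3) [gpu_fault, fan_spinning => led_green]. ⇒ new: led_green.
[3] (1) [led_green, psu_ok => no_display]. ⇒ new: no_display.

cable_seated, disk_detected, driver_loaded, fan_spinning, gpu_fault, led_green, network_up, no_display, psu_ok, reseat_ram, temp_high, ticket_escalated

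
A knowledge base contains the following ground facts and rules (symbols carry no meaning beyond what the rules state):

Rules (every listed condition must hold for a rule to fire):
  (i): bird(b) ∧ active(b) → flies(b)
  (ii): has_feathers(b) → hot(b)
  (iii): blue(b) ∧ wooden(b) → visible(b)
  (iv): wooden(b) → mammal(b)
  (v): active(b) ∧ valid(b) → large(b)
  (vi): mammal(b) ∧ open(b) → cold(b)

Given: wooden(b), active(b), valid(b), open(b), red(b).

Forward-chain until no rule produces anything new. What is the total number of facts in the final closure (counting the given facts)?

Round 1 — (iv), (v), derive mammal(b), large(b).
Round 2 — (vi), derive cold(b).
Closure: {active(b), cold(b), large(b), mammal(b), open(b), red(b), valid(b), wooden(b)} — 8 facts.

8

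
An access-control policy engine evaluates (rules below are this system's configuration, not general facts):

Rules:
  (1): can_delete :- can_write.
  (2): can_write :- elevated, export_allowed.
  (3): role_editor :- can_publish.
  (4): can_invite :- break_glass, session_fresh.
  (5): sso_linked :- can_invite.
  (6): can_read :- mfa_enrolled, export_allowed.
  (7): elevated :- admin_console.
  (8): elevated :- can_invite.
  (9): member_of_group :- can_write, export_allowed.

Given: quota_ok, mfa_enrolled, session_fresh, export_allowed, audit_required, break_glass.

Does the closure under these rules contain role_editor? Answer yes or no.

Round 1 — (4), (6), derive can_invite, can_read.
Round 2 — (5), (8), derive sso_linked, elevated.
Round 3 — (2), derive can_write.
Round 4 — (1), (9), derive can_delete, member_of_group.
Fixed point reached. role_editor is concluded only by (3); (3) needs can_publish (never derived).

no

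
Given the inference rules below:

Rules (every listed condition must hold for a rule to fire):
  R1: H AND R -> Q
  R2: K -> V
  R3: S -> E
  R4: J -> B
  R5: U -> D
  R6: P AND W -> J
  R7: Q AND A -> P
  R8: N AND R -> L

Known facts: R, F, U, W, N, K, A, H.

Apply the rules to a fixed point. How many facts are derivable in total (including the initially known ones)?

Round 1 — R1, R2, R5, R8, derive Q, V, D, L.
Round 2 — R7, derive P.
Round 3 — R6, derive J.
Round 4 — R4, derive B.
Closure: {A, B, D, F, H, J, K, L, N, P, Q, R, U, V, W} — 15 facts.

15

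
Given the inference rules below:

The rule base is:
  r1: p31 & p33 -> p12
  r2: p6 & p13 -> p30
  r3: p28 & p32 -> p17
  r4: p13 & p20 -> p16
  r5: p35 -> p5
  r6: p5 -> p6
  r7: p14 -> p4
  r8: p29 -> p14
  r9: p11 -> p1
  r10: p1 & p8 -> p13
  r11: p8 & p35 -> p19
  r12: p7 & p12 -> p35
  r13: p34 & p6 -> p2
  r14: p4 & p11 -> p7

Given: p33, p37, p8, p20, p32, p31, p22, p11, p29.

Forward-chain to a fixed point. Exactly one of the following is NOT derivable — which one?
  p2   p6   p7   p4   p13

[1] r1 [p31 & p33 -> p12]; r8 [p29 -> p14]; r9 [p11 -> p1]. ⇒ new: p12, p14, p1.
[2] r7 [p14 -> p4]; r10 [p1 & p8 -> p13]. ⇒ new: p4, p13.
[3] r4 [p13 & p20 -> p16]; r14 [p4 & p11 -> p7]. ⇒ new: p16, p7.
[4] r12 [p7 & p12 -> p35]. ⇒ new: p35.
[5] r5 [p35 -> p5]; r11 [p8 & p35 -> p19]. ⇒ new: p5, p19.
[6] r6 [p5 -> p6]. ⇒ new: p6.
[7] r2 [p6 & p13 -> p30]. ⇒ new: p30.
Derived: p6 (round 6), p13 (round 2), p7 (round 3), p4 (round 2). p2 never appears in any round.

p2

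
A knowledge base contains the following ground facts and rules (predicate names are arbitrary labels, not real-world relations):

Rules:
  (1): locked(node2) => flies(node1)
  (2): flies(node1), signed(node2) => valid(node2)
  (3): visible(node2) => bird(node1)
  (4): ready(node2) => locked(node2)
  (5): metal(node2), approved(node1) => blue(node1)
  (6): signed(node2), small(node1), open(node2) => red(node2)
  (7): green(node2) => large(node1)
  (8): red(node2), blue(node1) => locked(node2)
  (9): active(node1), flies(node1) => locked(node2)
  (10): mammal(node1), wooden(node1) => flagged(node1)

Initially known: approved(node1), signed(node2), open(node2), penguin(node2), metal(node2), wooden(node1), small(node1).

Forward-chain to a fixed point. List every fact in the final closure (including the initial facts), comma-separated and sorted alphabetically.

approved(node1), blue(node1), flies(node1), locked(node2), metal(node2), open(node2), penguin(node2), red(node2), signed(node2), small(node1), valid(node2), wooden(node1)

Round 1: (5) [metal(node2), approved(node1) => blue(node1)]; (6) [signed(node2), small(node1), open(node2) => red(node2)]. Adds blue(node1), red(node2).
Round 2: (8) [red(node2), blue(node1) => locked(node2)]. Adds locked(node2).
Round 3: (1) [locked(node2) => flies(node1)]. Adds flies(node1).
Round 4: (2) [flies(node1), signed(node2) => valid(node2)]. Adds valid(node2).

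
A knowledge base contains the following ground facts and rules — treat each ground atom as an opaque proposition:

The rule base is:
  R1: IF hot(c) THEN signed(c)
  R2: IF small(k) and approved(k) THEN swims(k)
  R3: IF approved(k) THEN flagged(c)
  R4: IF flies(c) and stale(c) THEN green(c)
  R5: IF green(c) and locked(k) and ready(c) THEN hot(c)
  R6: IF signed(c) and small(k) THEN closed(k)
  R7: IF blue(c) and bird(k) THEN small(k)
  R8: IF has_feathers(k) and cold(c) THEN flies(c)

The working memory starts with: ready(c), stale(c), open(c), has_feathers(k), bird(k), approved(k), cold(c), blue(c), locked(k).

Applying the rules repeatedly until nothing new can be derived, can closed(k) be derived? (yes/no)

Round 1 fires R3, R7, R8, giving flagged(c), small(k), flies(c).
Round 2 fires R2, R4, giving swims(k), green(c).
Round 3 fires R5, giving hot(c).
Round 4 fires R1, giving signed(c).
Round 5 fires R6, giving closed(k).
closed(k) appears in round 5, so it is derivable.

yes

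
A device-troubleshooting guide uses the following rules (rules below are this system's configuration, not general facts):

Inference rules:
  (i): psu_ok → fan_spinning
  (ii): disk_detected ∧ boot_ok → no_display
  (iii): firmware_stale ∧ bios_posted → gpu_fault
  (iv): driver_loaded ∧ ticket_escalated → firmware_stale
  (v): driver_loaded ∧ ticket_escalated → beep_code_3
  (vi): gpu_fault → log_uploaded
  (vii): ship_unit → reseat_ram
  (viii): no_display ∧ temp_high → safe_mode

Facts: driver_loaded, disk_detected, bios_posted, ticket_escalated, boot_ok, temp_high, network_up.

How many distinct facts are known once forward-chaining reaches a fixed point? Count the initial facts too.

Round 1: (ii) [disk_detected ∧ boot_ok → no_display]; (iv) [driver_loaded ∧ ticket_escalated → firmware_stale]; (v) [driver_loaded ∧ ticket_escalated → beep_code_3]. Adds no_display, firmware_stale, beep_code_3.
Round 2: (iii) [firmware_stale ∧ bios_posted → gpu_fault]; (viii) [no_display ∧ temp_high → safe_mode]. Adds gpu_fault, safe_mode.
Round 3: (vi) [gpu_fault → log_uploaded]. Adds log_uploaded.
Closure: {beep_code_3, bios_posted, boot_ok, disk_detected, driver_loaded, firmware_stale, gpu_fault, log_uploaded, network_up, no_display, safe_mode, temp_high, ticket_escalated} — 13 facts.

13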